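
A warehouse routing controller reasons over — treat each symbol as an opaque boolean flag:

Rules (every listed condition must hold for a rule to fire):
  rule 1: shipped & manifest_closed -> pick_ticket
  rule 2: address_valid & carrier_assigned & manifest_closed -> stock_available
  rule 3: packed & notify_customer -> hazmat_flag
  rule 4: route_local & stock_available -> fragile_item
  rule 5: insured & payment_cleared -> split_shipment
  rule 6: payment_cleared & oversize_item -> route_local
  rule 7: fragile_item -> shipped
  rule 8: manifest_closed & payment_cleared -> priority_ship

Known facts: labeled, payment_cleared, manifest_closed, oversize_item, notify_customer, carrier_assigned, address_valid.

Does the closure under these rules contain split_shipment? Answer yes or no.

no

Round 1: rule 2 [address_valid & carrier_assigned & manifest_closed -> stock_available]; rule 6 [payment_cleared & oversize_item -> route_local]; rule 8 [manifest_closed & payment_cleared -> priority_ship]. New: stock_available, route_local, priority_ship.
Round 2: rule 4 [route_local & stock_available -> fragile_item]. New: fragile_item.
Round 3: rule 7 [fragile_item -> shipped]. New: shipped.
Round 4: rule 1 [shipped & manifest_closed -> pick_ticket]. New: pick_ticket.
Fixed point reached. split_shipment is concluded only by rule 5; rule 5 needs insured (never derived).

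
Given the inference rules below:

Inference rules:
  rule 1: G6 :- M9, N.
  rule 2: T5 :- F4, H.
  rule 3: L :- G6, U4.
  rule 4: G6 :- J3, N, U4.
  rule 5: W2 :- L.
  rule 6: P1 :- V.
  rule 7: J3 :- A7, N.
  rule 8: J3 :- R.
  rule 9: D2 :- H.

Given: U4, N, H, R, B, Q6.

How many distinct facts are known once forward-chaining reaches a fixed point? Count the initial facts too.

11

Round 1: rule 8 [J3 :- R.]; rule 9 [D2 :- H.]. New: J3, D2.
Round 2: rule 4 [G6 :- J3, N, U4.]. New: G6.
Round 3: rule 3 [L :- G6, U4.]. New: L.
Round 4: rule 5 [W2 :- L.]. New: W2.
Closure: {B, D2, G6, H, J3, L, N, Q6, R, U4, W2} — 11 facts.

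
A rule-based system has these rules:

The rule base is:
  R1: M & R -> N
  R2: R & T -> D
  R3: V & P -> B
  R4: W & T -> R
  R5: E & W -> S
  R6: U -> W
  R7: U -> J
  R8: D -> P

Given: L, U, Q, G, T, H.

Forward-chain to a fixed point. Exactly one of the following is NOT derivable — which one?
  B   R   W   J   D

B

Round 1 — R6, R7, derive W, J.
Round 2 — R4, derive R.
Round 3 — R2, derive D.
Round 4 — R8, derive P.
Derived: R (round 2), W (round 1), D (round 3), J (round 1). B never appears in any round.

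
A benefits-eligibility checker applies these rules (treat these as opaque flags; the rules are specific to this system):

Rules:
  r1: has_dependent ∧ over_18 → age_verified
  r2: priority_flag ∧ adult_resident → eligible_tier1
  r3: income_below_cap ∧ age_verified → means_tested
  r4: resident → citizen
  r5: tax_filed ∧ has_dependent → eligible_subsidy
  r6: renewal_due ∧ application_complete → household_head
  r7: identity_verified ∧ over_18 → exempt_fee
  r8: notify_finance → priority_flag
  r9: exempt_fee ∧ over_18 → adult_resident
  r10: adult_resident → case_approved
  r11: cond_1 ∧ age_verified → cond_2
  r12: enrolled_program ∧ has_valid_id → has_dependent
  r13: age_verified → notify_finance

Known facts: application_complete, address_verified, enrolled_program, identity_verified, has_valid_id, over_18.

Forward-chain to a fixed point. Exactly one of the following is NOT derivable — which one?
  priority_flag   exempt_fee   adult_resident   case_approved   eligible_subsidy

Round 1 fires r7, r12, giving exempt_fee, has_dependent.
Round 2 fires r1, r9, giving age_verified, adult_resident.
Round 3 fires r10, r13, giving case_approved, notify_finance.
Round 4 fires r8, giving priority_flag.
Round 5 fires r2, giving eligible_tier1.
Derived: exempt_fee (round 1), priority_flag (round 4), adult_resident (round 2), case_approved (round 3). eligible_subsidy never appears in any round.

eligible_subsidy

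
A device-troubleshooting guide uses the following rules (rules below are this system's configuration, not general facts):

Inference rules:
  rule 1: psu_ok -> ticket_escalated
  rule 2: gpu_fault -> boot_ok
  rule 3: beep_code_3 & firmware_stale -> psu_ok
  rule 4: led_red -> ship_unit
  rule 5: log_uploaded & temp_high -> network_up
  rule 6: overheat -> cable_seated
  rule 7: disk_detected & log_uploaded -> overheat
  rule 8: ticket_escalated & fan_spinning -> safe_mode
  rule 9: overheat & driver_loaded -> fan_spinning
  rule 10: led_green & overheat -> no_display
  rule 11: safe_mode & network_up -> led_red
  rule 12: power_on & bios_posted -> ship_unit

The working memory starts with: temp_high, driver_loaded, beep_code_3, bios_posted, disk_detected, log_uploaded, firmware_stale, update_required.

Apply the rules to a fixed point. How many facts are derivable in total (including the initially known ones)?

Round 1: rule 3 [beep_code_3 & firmware_stale -> psu_ok]; rule 5 [log_uploaded & temp_high -> network_up]; rule 7 [disk_detected & log_uploaded -> overheat]. New: psu_ok, network_up, overheat.
Round 2: rule 1 [psu_ok -> ticket_escalated]; rule 6 [overheat -> cable_seated]; rule 9 [overheat & driver_loaded -> fan_spinning]. New: ticket_escalated, cable_seated, fan_spinning.
Round 3: rule 8 [ticket_escalated & fan_spinning -> safe_mode]. New: safe_mode.
Round 4: rule 11 [safe_mode & network_up -> led_red]. New: led_red.
Round 5: rule 4 [led_red -> ship_unit]. New: ship_unit.
Closure: {beep_code_3, bios_posted, cable_seated, disk_detected, driver_loaded, fan_spinning, firmware_stale, led_red, log_uploaded, network_up, overheat, psu_ok, safe_mode, ship_unit, temp_high, ticket_escalated, update_required} — 17 facts.

17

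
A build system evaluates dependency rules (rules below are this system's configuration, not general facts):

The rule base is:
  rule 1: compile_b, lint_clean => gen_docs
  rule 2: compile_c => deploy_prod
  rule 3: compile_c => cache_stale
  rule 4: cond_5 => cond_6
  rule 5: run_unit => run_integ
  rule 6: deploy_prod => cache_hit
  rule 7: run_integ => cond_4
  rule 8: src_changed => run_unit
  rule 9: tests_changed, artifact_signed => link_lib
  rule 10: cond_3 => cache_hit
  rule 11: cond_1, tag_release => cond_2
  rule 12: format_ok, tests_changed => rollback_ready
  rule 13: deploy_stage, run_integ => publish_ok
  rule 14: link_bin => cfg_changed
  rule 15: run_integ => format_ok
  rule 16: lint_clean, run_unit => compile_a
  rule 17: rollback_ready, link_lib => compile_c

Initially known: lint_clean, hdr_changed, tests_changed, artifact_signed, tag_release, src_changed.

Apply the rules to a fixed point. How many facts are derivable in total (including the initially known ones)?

Round 1: rule 8 [src_changed => run_unit]; rule 9 [tests_changed, artifact_signed => link_lib]. New: run_unit, link_lib.
Round 2: rule 5 [run_unit => run_integ]; rule 16 [lint_clean, run_unit => compile_a]. New: run_integ, compile_a.
Round 3: rule 7 [run_integ => cond_4]; rule 15 [run_integ => format_ok]. New: cond_4, format_ok.
Round 4: rule 12 [format_ok, tests_changed => rollback_ready]. New: rollback_ready.
Round 5: rule 17 [rollback_ready, link_lib => compile_c]. New: compile_c.
Round 6: rule 2 [compile_c => deploy_prod]; rule 3 [compile_c => cache_stale]. New: deploy_prod, cache_stale.
Round 7: rule 6 [deploy_prod => cache_hit]. New: cache_hit.
Closure: {artifact_signed, cache_hit, cache_stale, compile_a, compile_c, cond_4, deploy_prod, format_ok, hdr_changed, link_lib, lint_clean, rollback_ready, run_integ, run_unit, src_changed, tag_release, tests_changed} — 17 facts.

17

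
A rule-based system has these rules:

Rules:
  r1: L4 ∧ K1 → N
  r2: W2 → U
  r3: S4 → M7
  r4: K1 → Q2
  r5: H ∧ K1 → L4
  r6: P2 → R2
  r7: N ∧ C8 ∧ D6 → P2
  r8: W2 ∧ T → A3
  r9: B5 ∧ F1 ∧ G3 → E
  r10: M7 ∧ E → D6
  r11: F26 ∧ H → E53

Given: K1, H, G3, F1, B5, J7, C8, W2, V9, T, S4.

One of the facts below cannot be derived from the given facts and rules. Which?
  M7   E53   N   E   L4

Round 1: r2 [W2 → U]; r3 [S4 → M7]; r4 [K1 → Q2]; r5 [H ∧ K1 → L4]; r8 [W2 ∧ T → A3]; r9 [B5 ∧ F1 ∧ G3 → E]. Adds U, M7, Q2, L4, A3, E.
Round 2: r1 [L4 ∧ K1 → N]; r10 [M7 ∧ E → D6]. Adds N, D6.
Round 3: r7 [N ∧ C8 ∧ D6 → P2]. Adds P2.
Round 4: r6 [P2 → R2]. Adds R2.
Derived: M7 (round 1), E (round 1), N (round 2), L4 (round 1). E53 never appears in any round.

E53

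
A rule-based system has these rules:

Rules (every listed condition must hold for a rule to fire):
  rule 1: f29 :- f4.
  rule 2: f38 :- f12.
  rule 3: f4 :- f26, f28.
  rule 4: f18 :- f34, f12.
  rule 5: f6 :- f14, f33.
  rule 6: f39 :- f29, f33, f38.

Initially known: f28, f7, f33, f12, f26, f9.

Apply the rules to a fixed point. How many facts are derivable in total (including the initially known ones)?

Round 1: rule 2 [f38 :- f12.]; rule 3 [f4 :- f26, f28.]. Adds f38, f4.
Round 2: rule 1 [f29 :- f4.]. Adds f29.
Round 3: rule 6 [f39 :- f29, f33, f38.]. Adds f39.
Closure: {f12, f26, f28, f29, f33, f38, f39, f4, f7, f9} — 10 facts.

10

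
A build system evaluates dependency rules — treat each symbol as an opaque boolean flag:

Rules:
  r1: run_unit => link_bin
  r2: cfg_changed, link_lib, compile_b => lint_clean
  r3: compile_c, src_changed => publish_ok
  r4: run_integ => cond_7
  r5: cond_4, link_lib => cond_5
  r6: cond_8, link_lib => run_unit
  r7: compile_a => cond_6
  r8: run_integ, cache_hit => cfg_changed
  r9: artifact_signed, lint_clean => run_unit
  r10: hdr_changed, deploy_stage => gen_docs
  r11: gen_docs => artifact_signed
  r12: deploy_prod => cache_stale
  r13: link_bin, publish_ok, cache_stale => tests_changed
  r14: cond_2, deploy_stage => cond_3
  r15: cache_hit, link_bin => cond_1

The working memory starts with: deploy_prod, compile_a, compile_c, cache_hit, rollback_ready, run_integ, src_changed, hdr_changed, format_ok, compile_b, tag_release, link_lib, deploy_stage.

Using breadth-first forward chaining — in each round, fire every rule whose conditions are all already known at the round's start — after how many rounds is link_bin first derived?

4

Round 1 fires r3, r4, r7, r8, r10, r12, giving publish_ok, cond_7, cond_6, cfg_changed, gen_docs, cache_stale.
Round 2 fires r2, r11, giving lint_clean, artifact_signed.
Round 3 fires r9, giving run_unit.
Round 4 fires r1, giving link_bin.
link_bin first appears in round 4.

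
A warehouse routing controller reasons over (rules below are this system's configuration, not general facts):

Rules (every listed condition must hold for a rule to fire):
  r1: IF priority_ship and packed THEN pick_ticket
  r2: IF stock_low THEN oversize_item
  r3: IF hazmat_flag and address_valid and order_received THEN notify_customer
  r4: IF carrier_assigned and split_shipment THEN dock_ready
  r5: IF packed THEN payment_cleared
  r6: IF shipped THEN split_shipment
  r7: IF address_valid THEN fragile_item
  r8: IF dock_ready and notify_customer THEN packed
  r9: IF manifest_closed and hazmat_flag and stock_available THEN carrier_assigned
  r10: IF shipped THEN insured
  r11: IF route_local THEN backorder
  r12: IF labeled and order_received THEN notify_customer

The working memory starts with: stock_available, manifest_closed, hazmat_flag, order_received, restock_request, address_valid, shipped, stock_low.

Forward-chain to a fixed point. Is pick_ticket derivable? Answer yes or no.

no

[1] r2 [IF stock_low THEN oversize_item]; r3 [IF hazmat_flag and address_valid and order_received THEN notify_customer]; r6 [IF shipped THEN split_shipment]; r7 [IF address_valid THEN fragile_item]; r9 [IF manifest_closed and hazmat_flag and stock_available THEN carrier_assigned]; r10 [IF shipped THEN insured]. ⇒ new: oversize_item, notify_customer, split_shipment, fragile_item, carrier_assigned, insured.
[2] r4 [IF carrier_assigned and split_shipment THEN dock_ready]. ⇒ new: dock_ready.
[3] r8 [IF dock_ready and notify_customer THEN packed]. ⇒ new: packed.
[4] r5 [IF packed THEN payment_cleared]. ⇒ new: payment_cleared.
Fixed point reached. pick_ticket is concluded only by r1; r1 needs priority_ship (never derived).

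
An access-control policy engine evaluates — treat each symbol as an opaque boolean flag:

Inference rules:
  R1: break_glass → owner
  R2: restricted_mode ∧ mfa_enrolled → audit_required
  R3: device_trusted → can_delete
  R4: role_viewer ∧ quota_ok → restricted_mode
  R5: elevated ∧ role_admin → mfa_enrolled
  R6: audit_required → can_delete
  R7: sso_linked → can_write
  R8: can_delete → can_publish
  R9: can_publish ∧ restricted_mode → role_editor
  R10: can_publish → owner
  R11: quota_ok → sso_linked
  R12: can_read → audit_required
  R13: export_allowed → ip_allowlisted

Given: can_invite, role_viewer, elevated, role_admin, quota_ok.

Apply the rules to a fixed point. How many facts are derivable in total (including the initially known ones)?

14

Round 1 fires R4, R5, R11, giving restricted_mode, mfa_enrolled, sso_linked.
Round 2 fires R2, R7, giving audit_required, can_write.
Round 3 fires R6, giving can_delete.
Round 4 fires R8, giving can_publish.
Round 5 fires R9, R10, giving role_editor, owner.
Closure: {audit_required, can_delete, can_invite, can_publish, can_write, elevated, mfa_enrolled, owner, quota_ok, restricted_mode, role_admin, role_editor, role_viewer, sso_linked} — 14 facts.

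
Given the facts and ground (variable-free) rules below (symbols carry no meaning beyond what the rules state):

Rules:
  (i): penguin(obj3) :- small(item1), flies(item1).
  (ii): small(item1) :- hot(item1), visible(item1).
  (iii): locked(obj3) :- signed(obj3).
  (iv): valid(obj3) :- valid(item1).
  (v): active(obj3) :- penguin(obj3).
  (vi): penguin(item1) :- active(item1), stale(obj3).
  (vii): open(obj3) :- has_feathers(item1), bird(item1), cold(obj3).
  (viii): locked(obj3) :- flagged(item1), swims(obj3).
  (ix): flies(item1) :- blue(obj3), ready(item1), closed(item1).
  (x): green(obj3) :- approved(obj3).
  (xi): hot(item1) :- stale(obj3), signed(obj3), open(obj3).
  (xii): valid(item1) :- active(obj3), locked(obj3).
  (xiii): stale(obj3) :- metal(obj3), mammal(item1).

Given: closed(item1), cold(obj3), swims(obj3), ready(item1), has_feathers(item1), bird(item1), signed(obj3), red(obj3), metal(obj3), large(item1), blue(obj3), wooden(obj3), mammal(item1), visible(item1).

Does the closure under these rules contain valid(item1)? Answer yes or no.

yes

Round 1 fires (iii), (vii), (ix), (xiii), giving locked(obj3), open(obj3), flies(item1), stale(obj3).
Round 2 fires (xi), giving hot(item1).
Round 3 fires (ii), giving small(item1).
Round 4 fires (i), giving penguin(obj3).
Round 5 fires (v), giving active(obj3).
Round 6 fires (xii), giving valid(item1).
Round 7 fires (iv), giving valid(obj3).
valid(item1) appears in round 6, so it is derivable.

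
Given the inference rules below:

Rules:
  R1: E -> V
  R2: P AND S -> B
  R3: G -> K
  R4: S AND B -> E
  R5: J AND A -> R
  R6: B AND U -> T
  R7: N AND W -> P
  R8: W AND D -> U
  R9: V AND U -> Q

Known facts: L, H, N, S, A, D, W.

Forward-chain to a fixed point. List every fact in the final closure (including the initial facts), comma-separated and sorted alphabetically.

Round 1 fires R7, R8, giving P, U.
Round 2 fires R2, giving B.
Round 3 fires R4, R6, giving E, T.
Round 4 fires R1, giving V.
Round 5 fires R9, giving Q.

A, B, D, E, H, L, N, P, Q, S, T, U, V, W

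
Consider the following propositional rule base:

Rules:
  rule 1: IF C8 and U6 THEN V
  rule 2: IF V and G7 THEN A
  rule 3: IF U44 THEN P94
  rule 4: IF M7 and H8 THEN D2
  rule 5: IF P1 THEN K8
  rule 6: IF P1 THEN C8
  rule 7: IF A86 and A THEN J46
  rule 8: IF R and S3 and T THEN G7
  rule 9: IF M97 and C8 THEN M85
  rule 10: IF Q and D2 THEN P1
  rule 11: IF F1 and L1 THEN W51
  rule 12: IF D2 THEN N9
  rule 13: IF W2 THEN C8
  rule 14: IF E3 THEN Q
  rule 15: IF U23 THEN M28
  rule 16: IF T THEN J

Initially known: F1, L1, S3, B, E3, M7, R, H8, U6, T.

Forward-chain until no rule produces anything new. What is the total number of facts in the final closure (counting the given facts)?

21

Round 1 — rule 4, rule 8, rule 11, rule 14, rule 16, derive D2, G7, W51, Q, J.
Round 2 — rule 10, rule 12, derive P1, N9.
Round 3 — rule 5, rule 6, derive K8, C8.
Round 4 — rule 1, derive V.
Round 5 — rule 2, derive A.
Closure: {A, B, C8, D2, E3, F1, G7, H8, J, K8, L1, M7, N9, P1, Q, R, S3, T, U6, V, W51} — 21 facts.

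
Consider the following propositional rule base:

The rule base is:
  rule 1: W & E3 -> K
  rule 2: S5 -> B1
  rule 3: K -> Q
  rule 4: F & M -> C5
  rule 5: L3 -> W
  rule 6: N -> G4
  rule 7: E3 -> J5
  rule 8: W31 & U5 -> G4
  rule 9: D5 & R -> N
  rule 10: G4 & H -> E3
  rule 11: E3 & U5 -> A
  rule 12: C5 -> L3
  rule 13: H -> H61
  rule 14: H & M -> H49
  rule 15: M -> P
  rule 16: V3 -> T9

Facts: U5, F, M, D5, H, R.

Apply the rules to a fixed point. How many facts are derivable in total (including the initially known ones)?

Round 1 fires rule 4, rule 9, rule 13, rule 14, rule 15, giving C5, N, H61, H49, P.
Round 2 fires rule 6, rule 12, giving G4, L3.
Round 3 fires rule 5, rule 10, giving W, E3.
Round 4 fires rule 1, rule 7, rule 11, giving K, J5, A.
Round 5 fires rule 3, giving Q.
Closure: {A, C5, D5, E3, F, G4, H, H49, H61, J5, K, L3, M, N, P, Q, R, U5, W} — 19 facts.

19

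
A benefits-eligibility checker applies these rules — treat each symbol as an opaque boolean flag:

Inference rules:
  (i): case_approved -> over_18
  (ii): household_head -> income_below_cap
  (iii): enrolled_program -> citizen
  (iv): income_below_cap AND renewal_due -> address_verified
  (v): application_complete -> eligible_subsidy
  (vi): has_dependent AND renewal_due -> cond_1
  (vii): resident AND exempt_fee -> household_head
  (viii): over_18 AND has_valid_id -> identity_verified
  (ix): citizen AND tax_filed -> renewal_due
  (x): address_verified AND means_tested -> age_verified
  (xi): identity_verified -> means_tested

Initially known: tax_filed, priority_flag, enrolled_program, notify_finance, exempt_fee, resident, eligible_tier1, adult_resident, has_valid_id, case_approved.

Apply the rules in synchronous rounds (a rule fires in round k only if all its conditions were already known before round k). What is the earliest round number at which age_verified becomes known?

[1] (i) [case_approved -> over_18]; (iii) [enrolled_program -> citizen]; (vii) [resident AND exempt_fee -> household_head]. ⇒ new: over_18, citizen, household_head.
[2] (ii) [household_head -> income_below_cap]; (viii) [over_18 AND has_valid_id -> identity_verified]; (ix) [citizen AND tax_filed -> renewal_due]. ⇒ new: income_below_cap, identity_verified, renewal_due.
[3] (iv) [income_below_cap AND renewal_due -> address_verified]; (xi) [identity_verified -> means_tested]. ⇒ new: address_verified, means_tested.
[4] (x) [address_verified AND means_tested -> age_verified]. ⇒ new: age_verified.
age_verified first appears in round 4.

4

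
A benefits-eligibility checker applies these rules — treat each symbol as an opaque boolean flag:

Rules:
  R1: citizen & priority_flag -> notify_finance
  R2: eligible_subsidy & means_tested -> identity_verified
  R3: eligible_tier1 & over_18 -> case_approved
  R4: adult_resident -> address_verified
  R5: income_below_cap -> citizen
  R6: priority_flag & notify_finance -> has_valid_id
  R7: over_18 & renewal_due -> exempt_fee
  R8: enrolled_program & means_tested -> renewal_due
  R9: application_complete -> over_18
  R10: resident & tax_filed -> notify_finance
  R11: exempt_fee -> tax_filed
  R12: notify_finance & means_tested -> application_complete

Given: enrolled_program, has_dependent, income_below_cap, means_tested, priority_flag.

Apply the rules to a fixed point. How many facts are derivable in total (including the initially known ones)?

Round 1: R5 [income_below_cap -> citizen]; R8 [enrolled_program & means_tested -> renewal_due]. New: citizen, renewal_due.
Round 2: R1 [citizen & priority_flag -> notify_finance]. New: notify_finance.
Round 3: R6 [priority_flag & notify_finance -> has_valid_id]; R12 [notify_finance & means_tested -> application_complete]. New: has_valid_id, application_complete.
Round 4: R9 [application_complete -> over_18]. New: over_18.
Round 5: R7 [over_18 & renewal_due -> exempt_fee]. New: exempt_fee.
Round 6: R11 [exempt_fee -> tax_filed]. New: tax_filed.
Closure: {application_complete, citizen, enrolled_program, exempt_fee, has_dependent, has_valid_id, income_below_cap, means_tested, notify_finance, over_18, priority_flag, renewal_due, tax_filed} — 13 facts.

13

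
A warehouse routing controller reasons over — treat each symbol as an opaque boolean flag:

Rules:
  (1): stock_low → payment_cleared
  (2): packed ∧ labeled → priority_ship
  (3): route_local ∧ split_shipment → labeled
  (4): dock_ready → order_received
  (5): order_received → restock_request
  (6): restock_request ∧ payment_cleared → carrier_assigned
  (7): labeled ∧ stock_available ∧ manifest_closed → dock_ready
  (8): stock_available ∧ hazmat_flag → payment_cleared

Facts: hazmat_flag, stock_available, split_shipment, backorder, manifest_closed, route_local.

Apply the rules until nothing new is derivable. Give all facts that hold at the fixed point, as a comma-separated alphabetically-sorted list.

backorder, carrier_assigned, dock_ready, hazmat_flag, labeled, manifest_closed, order_received, payment_cleared, restock_request, route_local, split_shipment, stock_available

Round 1: (3) [route_local ∧ split_shipment → labeled]; (8) [stock_available ∧ hazmat_flag → payment_cleared]. Adds labeled, payment_cleared.
Round 2: (7) [labeled ∧ stock_available ∧ manifest_closed → dock_ready]. Adds dock_ready.
Round 3: (4) [dock_ready → order_received]. Adds order_received.
Round 4: (5) [order_received → restock_request]. Adds restock_request.
Round 5: (6) [restock_request ∧ payment_cleared → carrier_assigned]. Adds carrier_assigned.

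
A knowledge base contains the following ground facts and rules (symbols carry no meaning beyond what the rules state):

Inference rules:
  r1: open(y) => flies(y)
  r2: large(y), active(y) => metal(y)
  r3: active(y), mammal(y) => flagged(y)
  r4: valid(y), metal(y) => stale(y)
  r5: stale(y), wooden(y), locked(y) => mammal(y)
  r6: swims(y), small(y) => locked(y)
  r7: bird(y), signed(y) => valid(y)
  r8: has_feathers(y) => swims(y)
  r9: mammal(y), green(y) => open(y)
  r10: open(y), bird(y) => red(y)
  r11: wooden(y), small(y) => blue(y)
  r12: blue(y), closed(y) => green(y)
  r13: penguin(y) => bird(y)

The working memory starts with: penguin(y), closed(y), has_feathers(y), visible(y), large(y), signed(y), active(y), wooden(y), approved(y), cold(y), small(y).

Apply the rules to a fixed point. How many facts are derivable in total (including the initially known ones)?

Round 1: r2 [large(y), active(y) => metal(y)]; r8 [has_feathers(y) => swims(y)]; r11 [wooden(y), small(y) => blue(y)]; r13 [penguin(y) => bird(y)]. Adds metal(y), swims(y), blue(y), bird(y).
Round 2: r6 [swims(y), small(y) => locked(y)]; r7 [bird(y), signed(y) => valid(y)]; r12 [blue(y), closed(y) => green(y)]. Adds locked(y), valid(y), green(y).
Round 3: r4 [valid(y), metal(y) => stale(y)]. Adds stale(y).
Round 4: r5 [stale(y), wooden(y), locked(y) => mammal(y)]. Adds mammal(y).
Round 5: r3 [active(y), mammal(y) => flagged(y)]; r9 [mammal(y), green(y) => open(y)]. Adds flagged(y), open(y).
Round 6: r1 [open(y) => flies(y)]; r10 [open(y), bird(y) => red(y)]. Adds flies(y), red(y).
Closure: {active(y), approved(y), bird(y), blue(y), closed(y), cold(y), flagged(y), flies(y), green(y), has_feathers(y), large(y), locked(y), mammal(y), metal(y), open(y), penguin(y), red(y), signed(y), small(y), stale(y), swims(y), valid(y), visible(y), wooden(y)} — 24 facts.

24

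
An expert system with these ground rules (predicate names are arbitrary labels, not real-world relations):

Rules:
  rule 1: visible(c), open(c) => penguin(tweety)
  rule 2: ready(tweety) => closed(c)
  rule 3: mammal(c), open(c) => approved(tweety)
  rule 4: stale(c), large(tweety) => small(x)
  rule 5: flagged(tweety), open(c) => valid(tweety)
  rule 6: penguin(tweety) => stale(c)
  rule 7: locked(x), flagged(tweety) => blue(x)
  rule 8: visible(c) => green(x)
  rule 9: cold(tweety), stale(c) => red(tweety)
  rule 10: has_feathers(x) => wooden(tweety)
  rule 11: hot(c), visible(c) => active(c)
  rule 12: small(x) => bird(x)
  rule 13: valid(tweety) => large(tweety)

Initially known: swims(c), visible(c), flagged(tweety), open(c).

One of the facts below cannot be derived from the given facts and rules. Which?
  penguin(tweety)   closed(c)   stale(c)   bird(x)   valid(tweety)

closed(c)

Round 1 — rule 1, rule 5, rule 8, derive penguin(tweety), valid(tweety), green(x).
Round 2 — rule 6, rule 13, derive stale(c), large(tweety).
Round 3 — rule 4, derive small(x).
Round 4 — rule 12, derive bird(x).
Derived: stale(c) (round 2), valid(tweety) (round 1), bird(x) (round 4), penguin(tweety) (round 1). closed(c) never appears in any round.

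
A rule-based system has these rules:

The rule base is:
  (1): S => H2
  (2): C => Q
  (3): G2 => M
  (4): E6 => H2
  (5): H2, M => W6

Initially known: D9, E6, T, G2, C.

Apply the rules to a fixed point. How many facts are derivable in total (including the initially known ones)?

9

Round 1: (2) [C => Q]; (3) [G2 => M]; (4) [E6 => H2]. New: Q, M, H2.
Round 2: (5) [H2, M => W6]. New: W6.
Closure: {C, D9, E6, G2, H2, M, Q, T, W6} — 9 facts.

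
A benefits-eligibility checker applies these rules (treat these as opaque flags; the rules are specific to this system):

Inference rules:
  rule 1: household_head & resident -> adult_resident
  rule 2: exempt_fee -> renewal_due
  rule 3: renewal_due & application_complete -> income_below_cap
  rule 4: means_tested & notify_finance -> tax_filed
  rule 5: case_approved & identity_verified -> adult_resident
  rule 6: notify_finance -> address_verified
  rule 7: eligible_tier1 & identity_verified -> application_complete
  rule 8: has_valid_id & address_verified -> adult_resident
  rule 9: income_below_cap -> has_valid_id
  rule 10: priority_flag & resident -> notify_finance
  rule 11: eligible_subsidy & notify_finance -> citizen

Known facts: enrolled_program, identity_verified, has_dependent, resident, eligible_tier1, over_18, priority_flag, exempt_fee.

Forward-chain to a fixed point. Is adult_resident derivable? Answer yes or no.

Round 1 fires rule 2, rule 7, rule 10, giving renewal_due, application_complete, notify_finance.
Round 2 fires rule 3, rule 6, giving income_below_cap, address_verified.
Round 3 fires rule 9, giving has_valid_id.
Round 4 fires rule 8, giving adult_resident.
adult_resident appears in round 4, so it is derivable.

yes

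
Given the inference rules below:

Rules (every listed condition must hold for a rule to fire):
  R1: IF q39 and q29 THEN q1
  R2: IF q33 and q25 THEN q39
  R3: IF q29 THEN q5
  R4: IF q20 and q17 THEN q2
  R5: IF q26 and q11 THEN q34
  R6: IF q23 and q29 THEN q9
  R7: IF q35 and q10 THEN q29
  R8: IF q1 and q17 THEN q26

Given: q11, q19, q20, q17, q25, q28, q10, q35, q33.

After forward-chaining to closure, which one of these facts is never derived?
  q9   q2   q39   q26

q9

Round 1 — R2, R4, R7, derive q39, q2, q29.
Round 2 — R1, R3, derive q1, q5.
Round 3 — R8, derive q26.
Round 4 — R5, derive q34.
Derived: q39 (round 1), q2 (round 1), q26 (round 3). q9 never appears in any round.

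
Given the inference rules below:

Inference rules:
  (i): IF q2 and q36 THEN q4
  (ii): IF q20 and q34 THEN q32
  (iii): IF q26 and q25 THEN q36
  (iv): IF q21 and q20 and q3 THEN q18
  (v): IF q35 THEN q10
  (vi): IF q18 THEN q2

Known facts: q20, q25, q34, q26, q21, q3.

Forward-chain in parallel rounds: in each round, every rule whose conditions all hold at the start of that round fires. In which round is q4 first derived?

3

Round 1: (ii) [IF q20 and q34 THEN q32]; (iii) [IF q26 and q25 THEN q36]; (iv) [IF q21 and q20 and q3 THEN q18]. Adds q32, q36, q18.
Round 2: (vi) [IF q18 THEN q2]. Adds q2.
Round 3: (i) [IF q2 and q36 THEN q4]. Adds q4.
q4 first appears in round 3.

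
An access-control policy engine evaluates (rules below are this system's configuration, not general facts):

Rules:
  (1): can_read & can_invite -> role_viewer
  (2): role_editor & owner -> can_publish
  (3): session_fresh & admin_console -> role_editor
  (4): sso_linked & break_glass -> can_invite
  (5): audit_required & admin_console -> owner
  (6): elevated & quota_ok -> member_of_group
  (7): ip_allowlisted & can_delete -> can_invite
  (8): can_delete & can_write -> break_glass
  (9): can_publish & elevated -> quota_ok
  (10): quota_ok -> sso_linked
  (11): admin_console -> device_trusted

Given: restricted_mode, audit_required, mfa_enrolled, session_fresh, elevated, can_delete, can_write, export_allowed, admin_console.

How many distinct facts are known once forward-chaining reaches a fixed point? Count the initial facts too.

Round 1 — (3), (5), (8), (11), derive role_editor, owner, break_glass, device_trusted.
Round 2 — (2), derive can_publish.
Round 3 — (9), derive quota_ok.
Round 4 — (6), (10), derive member_of_group, sso_linked.
Round 5 — (4), derive can_invite.
Closure: {admin_console, audit_required, break_glass, can_delete, can_invite, can_publish, can_write, device_trusted, elevated, export_allowed, member_of_group, mfa_enrolled, owner, quota_ok, restricted_mode, role_editor, session_fresh, sso_linked} — 18 facts.

18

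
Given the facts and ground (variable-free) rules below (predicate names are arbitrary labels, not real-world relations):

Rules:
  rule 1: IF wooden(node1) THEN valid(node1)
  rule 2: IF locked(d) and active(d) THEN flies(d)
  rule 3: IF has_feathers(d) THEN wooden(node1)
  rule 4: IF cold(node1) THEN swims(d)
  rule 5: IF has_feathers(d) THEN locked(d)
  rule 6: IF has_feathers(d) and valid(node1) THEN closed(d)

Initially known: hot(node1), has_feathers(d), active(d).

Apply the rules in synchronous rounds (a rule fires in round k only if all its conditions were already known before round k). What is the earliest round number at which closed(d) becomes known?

3

Round 1: rule 3 [IF has_feathers(d) THEN wooden(node1)]; rule 5 [IF has_feathers(d) THEN locked(d)]. New: wooden(node1), locked(d).
Round 2: rule 1 [IF wooden(node1) THEN valid(node1)]; rule 2 [IF locked(d) and active(d) THEN flies(d)]. New: valid(node1), flies(d).
Round 3: rule 6 [IF has_feathers(d) and valid(node1) THEN closed(d)]. New: closed(d).
closed(d) first appears in round 3.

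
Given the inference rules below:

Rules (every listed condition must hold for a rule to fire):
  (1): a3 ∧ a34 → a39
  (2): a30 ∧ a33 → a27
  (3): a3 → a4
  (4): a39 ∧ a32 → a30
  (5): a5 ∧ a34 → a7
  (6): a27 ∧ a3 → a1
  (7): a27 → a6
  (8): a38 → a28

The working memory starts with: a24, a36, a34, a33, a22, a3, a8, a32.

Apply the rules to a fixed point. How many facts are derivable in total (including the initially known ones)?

14

Round 1: (1) [a3 ∧ a34 → a39]; (3) [a3 → a4]. Adds a39, a4.
Round 2: (4) [a39 ∧ a32 → a30]. Adds a30.
Round 3: (2) [a30 ∧ a33 → a27]. Adds a27.
Round 4: (6) [a27 ∧ a3 → a1]; (7) [a27 → a6]. Adds a1, a6.
Closure: {a1, a22, a24, a27, a3, a30, a32, a33, a34, a36, a39, a4, a6, a8} — 14 facts.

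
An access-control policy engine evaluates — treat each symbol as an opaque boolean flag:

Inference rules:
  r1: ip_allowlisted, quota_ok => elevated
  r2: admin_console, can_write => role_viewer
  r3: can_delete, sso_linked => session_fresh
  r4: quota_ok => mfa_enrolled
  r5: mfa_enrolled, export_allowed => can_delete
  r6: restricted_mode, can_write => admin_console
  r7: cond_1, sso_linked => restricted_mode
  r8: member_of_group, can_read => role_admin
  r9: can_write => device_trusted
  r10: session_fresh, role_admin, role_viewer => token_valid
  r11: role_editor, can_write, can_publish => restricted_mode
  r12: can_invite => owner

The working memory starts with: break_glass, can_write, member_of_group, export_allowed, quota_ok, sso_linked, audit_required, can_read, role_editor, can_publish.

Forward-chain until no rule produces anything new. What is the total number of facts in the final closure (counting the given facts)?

19

Round 1 — r4, r8, r9, r11, derive mfa_enrolled, role_admin, device_trusted, restricted_mode.
Round 2 — r5, r6, derive can_delete, admin_console.
Round 3 — r2, r3, derive role_viewer, session_fresh.
Round 4 — r10, derive token_valid.
Closure: {admin_console, audit_required, break_glass, can_delete, can_publish, can_read, can_write, device_trusted, export_allowed, member_of_group, mfa_enrolled, quota_ok, restricted_mode, role_admin, role_editor, role_viewer, session_fresh, sso_linked, token_valid} — 19 facts.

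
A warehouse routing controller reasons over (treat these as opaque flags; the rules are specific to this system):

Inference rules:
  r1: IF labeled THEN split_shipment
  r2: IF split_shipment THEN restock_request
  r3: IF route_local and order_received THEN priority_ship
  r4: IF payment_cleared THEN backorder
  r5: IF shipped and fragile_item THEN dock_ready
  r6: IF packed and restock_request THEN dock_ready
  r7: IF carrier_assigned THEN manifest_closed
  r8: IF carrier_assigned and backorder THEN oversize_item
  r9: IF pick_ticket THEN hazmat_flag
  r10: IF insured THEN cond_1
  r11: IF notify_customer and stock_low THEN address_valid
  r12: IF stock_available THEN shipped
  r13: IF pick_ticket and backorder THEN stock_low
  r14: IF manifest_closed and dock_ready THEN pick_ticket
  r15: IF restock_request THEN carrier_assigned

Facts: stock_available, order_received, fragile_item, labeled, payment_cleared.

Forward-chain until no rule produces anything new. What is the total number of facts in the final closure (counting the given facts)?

Round 1 fires r1, r4, r12, giving split_shipment, backorder, shipped.
Round 2 fires r2, r5, giving restock_request, dock_ready.
Round 3 fires r15, giving carrier_assigned.
Round 4 fires r7, r8, giving manifest_closed, oversize_item.
Round 5 fires r14, giving pick_ticket.
Round 6 fires r9, r13, giving hazmat_flag, stock_low.
Closure: {backorder, carrier_assigned, dock_ready, fragile_item, hazmat_flag, labeled, manifest_closed, order_received, oversize_item, payment_cleared, pick_ticket, restock_request, shipped, split_shipment, stock_available, stock_low} — 16 facts.

16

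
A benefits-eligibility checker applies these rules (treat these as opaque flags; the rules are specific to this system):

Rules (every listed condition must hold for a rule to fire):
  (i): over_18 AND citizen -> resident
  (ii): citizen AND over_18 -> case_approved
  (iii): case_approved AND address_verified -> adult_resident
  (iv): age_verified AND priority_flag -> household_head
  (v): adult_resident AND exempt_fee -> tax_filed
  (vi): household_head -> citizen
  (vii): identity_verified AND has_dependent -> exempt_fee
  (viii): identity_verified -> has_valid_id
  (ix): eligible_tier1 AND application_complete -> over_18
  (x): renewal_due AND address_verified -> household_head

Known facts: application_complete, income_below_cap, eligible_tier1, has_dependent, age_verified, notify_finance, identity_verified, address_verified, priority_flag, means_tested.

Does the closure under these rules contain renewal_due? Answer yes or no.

no

[1] (iv) [age_verified AND priority_flag -> household_head]; (vii) [identity_verified AND has_dependent -> exempt_fee]; (viii) [identity_verified -> has_valid_id]; (ix) [eligible_tier1 AND application_complete -> over_18]. ⇒ new: household_head, exempt_fee, has_valid_id, over_18.
[2] (vi) [household_head -> citizen]. ⇒ new: citizen.
[3] (i) [over_18 AND citizen -> resident]; (ii) [citizen AND over_18 -> case_approved]. ⇒ new: resident, case_approved.
[4] (iii) [case_approved AND address_verified -> adult_resident]. ⇒ new: adult_resident.
[5] (v) [adult_resident AND exempt_fee -> tax_filed]. ⇒ new: tax_filed.
Fixed point reached. No rule has renewal_due as a consequent, and it is not given.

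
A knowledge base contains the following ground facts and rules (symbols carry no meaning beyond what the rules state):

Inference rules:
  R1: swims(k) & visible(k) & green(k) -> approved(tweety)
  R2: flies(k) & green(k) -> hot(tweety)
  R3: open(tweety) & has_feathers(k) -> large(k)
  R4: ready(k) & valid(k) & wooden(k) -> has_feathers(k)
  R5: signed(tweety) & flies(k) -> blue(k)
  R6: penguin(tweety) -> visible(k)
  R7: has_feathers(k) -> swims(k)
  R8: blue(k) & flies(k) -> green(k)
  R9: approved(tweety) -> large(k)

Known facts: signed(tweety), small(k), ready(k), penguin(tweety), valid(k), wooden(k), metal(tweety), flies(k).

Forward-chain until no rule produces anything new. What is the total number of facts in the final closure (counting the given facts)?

16

Round 1 — R4, R5, R6, derive has_feathers(k), blue(k), visible(k).
Round 2 — R7, R8, derive swims(k), green(k).
Round 3 — R1, R2, derive approved(tweety), hot(tweety).
Round 4 — R9, derive large(k).
Closure: {approved(tweety), blue(k), flies(k), green(k), has_feathers(k), hot(tweety), large(k), metal(tweety), penguin(tweety), ready(k), signed(tweety), small(k), swims(k), valid(k), visible(k), wooden(k)} — 16 facts.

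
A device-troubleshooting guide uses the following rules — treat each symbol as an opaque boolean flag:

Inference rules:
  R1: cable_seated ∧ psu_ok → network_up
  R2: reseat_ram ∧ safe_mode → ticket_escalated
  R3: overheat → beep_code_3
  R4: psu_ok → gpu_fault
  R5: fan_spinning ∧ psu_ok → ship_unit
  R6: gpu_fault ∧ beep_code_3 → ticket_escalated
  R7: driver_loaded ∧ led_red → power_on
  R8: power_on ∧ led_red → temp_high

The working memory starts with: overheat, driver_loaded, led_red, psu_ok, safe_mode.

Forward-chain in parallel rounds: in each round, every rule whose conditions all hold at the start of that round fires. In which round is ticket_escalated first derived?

Round 1: R3 [overheat → beep_code_3]; R4 [psu_ok → gpu_fault]; R7 [driver_loaded ∧ led_red → power_on]. Adds beep_code_3, gpu_fault, power_on.
Round 2: R6 [gpu_fault ∧ beep_code_3 → ticket_escalated]; R8 [power_on ∧ led_red → temp_high]. Adds ticket_escalated, temp_high.
ticket_escalated first appears in round 2.

2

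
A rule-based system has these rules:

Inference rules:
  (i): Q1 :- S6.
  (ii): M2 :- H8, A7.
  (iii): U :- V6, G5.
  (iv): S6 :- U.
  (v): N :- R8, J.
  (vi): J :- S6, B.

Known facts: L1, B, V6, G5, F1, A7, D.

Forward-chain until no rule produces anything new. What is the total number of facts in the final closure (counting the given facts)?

[1] (iii) [U :- V6, G5.]. ⇒ new: U.
[2] (iv) [S6 :- U.]. ⇒ new: S6.
[3] (i) [Q1 :- S6.]; (vi) [J :- S6, B.]. ⇒ new: Q1, J.
Closure: {A7, B, D, F1, G5, J, L1, Q1, S6, U, V6} — 11 facts.

11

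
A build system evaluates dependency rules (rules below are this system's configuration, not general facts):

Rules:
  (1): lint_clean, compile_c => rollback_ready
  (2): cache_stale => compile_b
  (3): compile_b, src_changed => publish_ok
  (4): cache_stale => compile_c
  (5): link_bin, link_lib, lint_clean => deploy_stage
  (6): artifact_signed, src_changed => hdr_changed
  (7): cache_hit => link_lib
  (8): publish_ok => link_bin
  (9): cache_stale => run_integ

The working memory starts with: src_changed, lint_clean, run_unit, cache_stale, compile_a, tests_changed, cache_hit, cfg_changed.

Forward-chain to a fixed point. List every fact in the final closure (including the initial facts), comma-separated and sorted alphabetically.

cache_hit, cache_stale, cfg_changed, compile_a, compile_b, compile_c, deploy_stage, link_bin, link_lib, lint_clean, publish_ok, rollback_ready, run_integ, run_unit, src_changed, tests_changed

Round 1: (2) [cache_stale => compile_b]; (4) [cache_stale => compile_c]; (7) [cache_hit => link_lib]; (9) [cache_stale => run_integ]. Adds compile_b, compile_c, link_lib, run_integ.
Round 2: (1) [lint_clean, compile_c => rollback_ready]; (3) [compile_b, src_changed => publish_ok]. Adds rollback_ready, publish_ok.
Round 3: (8) [publish_ok => link_bin]. Adds link_bin.
Round 4: (5) [link_bin, link_lib, lint_clean => deploy_stage]. Adds deploy_stage.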